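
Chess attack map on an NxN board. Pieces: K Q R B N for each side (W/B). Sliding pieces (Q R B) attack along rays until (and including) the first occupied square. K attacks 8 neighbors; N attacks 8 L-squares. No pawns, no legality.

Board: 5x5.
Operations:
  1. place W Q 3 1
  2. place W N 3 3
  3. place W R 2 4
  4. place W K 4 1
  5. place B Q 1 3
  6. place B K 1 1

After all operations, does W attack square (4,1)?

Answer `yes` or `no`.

Op 1: place WQ@(3,1)
Op 2: place WN@(3,3)
Op 3: place WR@(2,4)
Op 4: place WK@(4,1)
Op 5: place BQ@(1,3)
Op 6: place BK@(1,1)
Per-piece attacks for W:
  WR@(2,4): attacks (2,3) (2,2) (2,1) (2,0) (3,4) (4,4) (1,4) (0,4)
  WQ@(3,1): attacks (3,2) (3,3) (3,0) (4,1) (2,1) (1,1) (4,2) (4,0) (2,2) (1,3) (2,0) [ray(0,1) blocked at (3,3); ray(1,0) blocked at (4,1); ray(-1,0) blocked at (1,1); ray(-1,1) blocked at (1,3)]
  WN@(3,3): attacks (1,4) (4,1) (2,1) (1,2)
  WK@(4,1): attacks (4,2) (4,0) (3,1) (3,2) (3,0)
W attacks (4,1): yes

Answer: yes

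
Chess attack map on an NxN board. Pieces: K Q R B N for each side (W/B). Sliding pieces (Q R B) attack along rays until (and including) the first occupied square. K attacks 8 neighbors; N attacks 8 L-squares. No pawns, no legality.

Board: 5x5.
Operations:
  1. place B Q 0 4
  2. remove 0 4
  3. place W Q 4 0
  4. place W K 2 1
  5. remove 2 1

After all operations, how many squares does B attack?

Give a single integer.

Answer: 0

Derivation:
Op 1: place BQ@(0,4)
Op 2: remove (0,4)
Op 3: place WQ@(4,0)
Op 4: place WK@(2,1)
Op 5: remove (2,1)
Per-piece attacks for B:
Union (0 distinct): (none)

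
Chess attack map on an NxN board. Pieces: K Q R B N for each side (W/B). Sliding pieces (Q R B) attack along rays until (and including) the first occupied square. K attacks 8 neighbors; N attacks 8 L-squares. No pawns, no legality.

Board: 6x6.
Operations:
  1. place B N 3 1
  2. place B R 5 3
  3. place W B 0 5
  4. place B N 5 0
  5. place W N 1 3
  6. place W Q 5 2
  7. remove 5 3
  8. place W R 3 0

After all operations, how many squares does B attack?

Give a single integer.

Op 1: place BN@(3,1)
Op 2: place BR@(5,3)
Op 3: place WB@(0,5)
Op 4: place BN@(5,0)
Op 5: place WN@(1,3)
Op 6: place WQ@(5,2)
Op 7: remove (5,3)
Op 8: place WR@(3,0)
Per-piece attacks for B:
  BN@(3,1): attacks (4,3) (5,2) (2,3) (1,2) (5,0) (1,0)
  BN@(5,0): attacks (4,2) (3,1)
Union (8 distinct): (1,0) (1,2) (2,3) (3,1) (4,2) (4,3) (5,0) (5,2)

Answer: 8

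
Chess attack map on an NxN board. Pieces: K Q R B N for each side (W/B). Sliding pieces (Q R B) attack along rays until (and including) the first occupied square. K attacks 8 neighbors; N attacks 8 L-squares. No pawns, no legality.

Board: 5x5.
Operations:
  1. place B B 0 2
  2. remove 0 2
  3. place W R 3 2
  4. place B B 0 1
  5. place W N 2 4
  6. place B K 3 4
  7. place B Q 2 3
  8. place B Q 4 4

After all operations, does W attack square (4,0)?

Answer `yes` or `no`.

Op 1: place BB@(0,2)
Op 2: remove (0,2)
Op 3: place WR@(3,2)
Op 4: place BB@(0,1)
Op 5: place WN@(2,4)
Op 6: place BK@(3,4)
Op 7: place BQ@(2,3)
Op 8: place BQ@(4,4)
Per-piece attacks for W:
  WN@(2,4): attacks (3,2) (4,3) (1,2) (0,3)
  WR@(3,2): attacks (3,3) (3,4) (3,1) (3,0) (4,2) (2,2) (1,2) (0,2) [ray(0,1) blocked at (3,4)]
W attacks (4,0): no

Answer: no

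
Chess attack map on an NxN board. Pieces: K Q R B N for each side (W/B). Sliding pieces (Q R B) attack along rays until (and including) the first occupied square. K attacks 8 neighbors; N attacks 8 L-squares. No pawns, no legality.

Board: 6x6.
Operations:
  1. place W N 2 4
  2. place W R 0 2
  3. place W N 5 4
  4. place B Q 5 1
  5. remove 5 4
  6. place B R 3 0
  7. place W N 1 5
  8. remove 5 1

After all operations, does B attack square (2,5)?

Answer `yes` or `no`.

Answer: no

Derivation:
Op 1: place WN@(2,4)
Op 2: place WR@(0,2)
Op 3: place WN@(5,4)
Op 4: place BQ@(5,1)
Op 5: remove (5,4)
Op 6: place BR@(3,0)
Op 7: place WN@(1,5)
Op 8: remove (5,1)
Per-piece attacks for B:
  BR@(3,0): attacks (3,1) (3,2) (3,3) (3,4) (3,5) (4,0) (5,0) (2,0) (1,0) (0,0)
B attacks (2,5): no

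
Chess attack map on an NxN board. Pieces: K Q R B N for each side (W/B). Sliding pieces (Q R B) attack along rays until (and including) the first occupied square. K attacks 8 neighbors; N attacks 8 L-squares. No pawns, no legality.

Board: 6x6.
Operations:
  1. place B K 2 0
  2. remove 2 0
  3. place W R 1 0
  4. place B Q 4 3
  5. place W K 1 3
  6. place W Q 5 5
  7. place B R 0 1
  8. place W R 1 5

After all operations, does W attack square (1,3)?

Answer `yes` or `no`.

Op 1: place BK@(2,0)
Op 2: remove (2,0)
Op 3: place WR@(1,0)
Op 4: place BQ@(4,3)
Op 5: place WK@(1,3)
Op 6: place WQ@(5,5)
Op 7: place BR@(0,1)
Op 8: place WR@(1,5)
Per-piece attacks for W:
  WR@(1,0): attacks (1,1) (1,2) (1,3) (2,0) (3,0) (4,0) (5,0) (0,0) [ray(0,1) blocked at (1,3)]
  WK@(1,3): attacks (1,4) (1,2) (2,3) (0,3) (2,4) (2,2) (0,4) (0,2)
  WR@(1,5): attacks (1,4) (1,3) (2,5) (3,5) (4,5) (5,5) (0,5) [ray(0,-1) blocked at (1,3); ray(1,0) blocked at (5,5)]
  WQ@(5,5): attacks (5,4) (5,3) (5,2) (5,1) (5,0) (4,5) (3,5) (2,5) (1,5) (4,4) (3,3) (2,2) (1,1) (0,0) [ray(-1,0) blocked at (1,5)]
W attacks (1,3): yes

Answer: yes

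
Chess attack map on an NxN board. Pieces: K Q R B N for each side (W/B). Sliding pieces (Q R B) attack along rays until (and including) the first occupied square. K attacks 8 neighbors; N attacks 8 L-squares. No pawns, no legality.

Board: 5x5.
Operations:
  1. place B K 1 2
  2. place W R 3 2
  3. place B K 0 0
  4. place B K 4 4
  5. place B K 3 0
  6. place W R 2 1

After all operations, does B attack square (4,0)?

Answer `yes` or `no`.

Op 1: place BK@(1,2)
Op 2: place WR@(3,2)
Op 3: place BK@(0,0)
Op 4: place BK@(4,4)
Op 5: place BK@(3,0)
Op 6: place WR@(2,1)
Per-piece attacks for B:
  BK@(0,0): attacks (0,1) (1,0) (1,1)
  BK@(1,2): attacks (1,3) (1,1) (2,2) (0,2) (2,3) (2,1) (0,3) (0,1)
  BK@(3,0): attacks (3,1) (4,0) (2,0) (4,1) (2,1)
  BK@(4,4): attacks (4,3) (3,4) (3,3)
B attacks (4,0): yes

Answer: yes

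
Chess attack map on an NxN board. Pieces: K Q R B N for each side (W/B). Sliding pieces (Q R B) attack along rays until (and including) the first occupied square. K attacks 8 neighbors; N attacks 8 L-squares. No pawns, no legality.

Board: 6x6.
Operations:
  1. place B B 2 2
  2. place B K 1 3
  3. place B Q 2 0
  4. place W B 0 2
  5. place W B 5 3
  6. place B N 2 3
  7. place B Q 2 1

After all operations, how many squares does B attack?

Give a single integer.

Op 1: place BB@(2,2)
Op 2: place BK@(1,3)
Op 3: place BQ@(2,0)
Op 4: place WB@(0,2)
Op 5: place WB@(5,3)
Op 6: place BN@(2,3)
Op 7: place BQ@(2,1)
Per-piece attacks for B:
  BK@(1,3): attacks (1,4) (1,2) (2,3) (0,3) (2,4) (2,2) (0,4) (0,2)
  BQ@(2,0): attacks (2,1) (3,0) (4,0) (5,0) (1,0) (0,0) (3,1) (4,2) (5,3) (1,1) (0,2) [ray(0,1) blocked at (2,1); ray(1,1) blocked at (5,3); ray(-1,1) blocked at (0,2)]
  BQ@(2,1): attacks (2,2) (2,0) (3,1) (4,1) (5,1) (1,1) (0,1) (3,2) (4,3) (5,4) (3,0) (1,2) (0,3) (1,0) [ray(0,1) blocked at (2,2); ray(0,-1) blocked at (2,0)]
  BB@(2,2): attacks (3,3) (4,4) (5,5) (3,1) (4,0) (1,3) (1,1) (0,0) [ray(-1,1) blocked at (1,3)]
  BN@(2,3): attacks (3,5) (4,4) (1,5) (0,4) (3,1) (4,2) (1,1) (0,2)
Union (31 distinct): (0,0) (0,1) (0,2) (0,3) (0,4) (1,0) (1,1) (1,2) (1,3) (1,4) (1,5) (2,0) (2,1) (2,2) (2,3) (2,4) (3,0) (3,1) (3,2) (3,3) (3,5) (4,0) (4,1) (4,2) (4,3) (4,4) (5,0) (5,1) (5,3) (5,4) (5,5)

Answer: 31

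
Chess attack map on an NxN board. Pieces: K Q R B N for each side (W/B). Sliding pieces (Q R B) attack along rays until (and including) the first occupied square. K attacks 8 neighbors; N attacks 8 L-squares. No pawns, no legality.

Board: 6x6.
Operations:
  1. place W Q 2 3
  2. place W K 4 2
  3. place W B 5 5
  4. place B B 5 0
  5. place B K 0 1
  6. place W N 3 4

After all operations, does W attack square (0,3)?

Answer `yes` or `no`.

Answer: yes

Derivation:
Op 1: place WQ@(2,3)
Op 2: place WK@(4,2)
Op 3: place WB@(5,5)
Op 4: place BB@(5,0)
Op 5: place BK@(0,1)
Op 6: place WN@(3,4)
Per-piece attacks for W:
  WQ@(2,3): attacks (2,4) (2,5) (2,2) (2,1) (2,0) (3,3) (4,3) (5,3) (1,3) (0,3) (3,4) (3,2) (4,1) (5,0) (1,4) (0,5) (1,2) (0,1) [ray(1,1) blocked at (3,4); ray(1,-1) blocked at (5,0); ray(-1,-1) blocked at (0,1)]
  WN@(3,4): attacks (5,5) (1,5) (4,2) (5,3) (2,2) (1,3)
  WK@(4,2): attacks (4,3) (4,1) (5,2) (3,2) (5,3) (5,1) (3,3) (3,1)
  WB@(5,5): attacks (4,4) (3,3) (2,2) (1,1) (0,0)
W attacks (0,3): yes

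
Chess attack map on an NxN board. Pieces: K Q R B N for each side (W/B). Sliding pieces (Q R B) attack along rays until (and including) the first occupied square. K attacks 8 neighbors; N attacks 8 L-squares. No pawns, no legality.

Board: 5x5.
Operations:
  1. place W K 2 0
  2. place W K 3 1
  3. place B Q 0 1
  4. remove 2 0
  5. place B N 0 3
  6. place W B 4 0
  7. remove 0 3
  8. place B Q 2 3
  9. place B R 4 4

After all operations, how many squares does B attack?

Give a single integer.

Answer: 23

Derivation:
Op 1: place WK@(2,0)
Op 2: place WK@(3,1)
Op 3: place BQ@(0,1)
Op 4: remove (2,0)
Op 5: place BN@(0,3)
Op 6: place WB@(4,0)
Op 7: remove (0,3)
Op 8: place BQ@(2,3)
Op 9: place BR@(4,4)
Per-piece attacks for B:
  BQ@(0,1): attacks (0,2) (0,3) (0,4) (0,0) (1,1) (2,1) (3,1) (1,2) (2,3) (1,0) [ray(1,0) blocked at (3,1); ray(1,1) blocked at (2,3)]
  BQ@(2,3): attacks (2,4) (2,2) (2,1) (2,0) (3,3) (4,3) (1,3) (0,3) (3,4) (3,2) (4,1) (1,4) (1,2) (0,1) [ray(-1,-1) blocked at (0,1)]
  BR@(4,4): attacks (4,3) (4,2) (4,1) (4,0) (3,4) (2,4) (1,4) (0,4) [ray(0,-1) blocked at (4,0)]
Union (23 distinct): (0,0) (0,1) (0,2) (0,3) (0,4) (1,0) (1,1) (1,2) (1,3) (1,4) (2,0) (2,1) (2,2) (2,3) (2,4) (3,1) (3,2) (3,3) (3,4) (4,0) (4,1) (4,2) (4,3)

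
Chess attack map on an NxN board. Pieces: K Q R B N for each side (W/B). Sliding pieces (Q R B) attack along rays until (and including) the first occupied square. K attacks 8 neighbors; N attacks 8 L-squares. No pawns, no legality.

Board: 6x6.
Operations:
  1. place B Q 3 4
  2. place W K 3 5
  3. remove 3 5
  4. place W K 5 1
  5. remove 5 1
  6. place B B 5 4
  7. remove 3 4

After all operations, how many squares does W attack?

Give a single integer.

Op 1: place BQ@(3,4)
Op 2: place WK@(3,5)
Op 3: remove (3,5)
Op 4: place WK@(5,1)
Op 5: remove (5,1)
Op 6: place BB@(5,4)
Op 7: remove (3,4)
Per-piece attacks for W:
Union (0 distinct): (none)

Answer: 0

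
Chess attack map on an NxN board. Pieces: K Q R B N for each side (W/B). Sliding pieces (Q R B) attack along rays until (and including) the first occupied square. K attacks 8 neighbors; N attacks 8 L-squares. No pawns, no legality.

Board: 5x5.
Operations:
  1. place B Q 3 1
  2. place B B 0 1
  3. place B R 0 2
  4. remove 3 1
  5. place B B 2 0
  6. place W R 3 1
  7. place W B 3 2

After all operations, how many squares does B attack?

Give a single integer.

Op 1: place BQ@(3,1)
Op 2: place BB@(0,1)
Op 3: place BR@(0,2)
Op 4: remove (3,1)
Op 5: place BB@(2,0)
Op 6: place WR@(3,1)
Op 7: place WB@(3,2)
Per-piece attacks for B:
  BB@(0,1): attacks (1,2) (2,3) (3,4) (1,0)
  BR@(0,2): attacks (0,3) (0,4) (0,1) (1,2) (2,2) (3,2) [ray(0,-1) blocked at (0,1); ray(1,0) blocked at (3,2)]
  BB@(2,0): attacks (3,1) (1,1) (0,2) [ray(1,1) blocked at (3,1); ray(-1,1) blocked at (0,2)]
Union (12 distinct): (0,1) (0,2) (0,3) (0,4) (1,0) (1,1) (1,2) (2,2) (2,3) (3,1) (3,2) (3,4)

Answer: 12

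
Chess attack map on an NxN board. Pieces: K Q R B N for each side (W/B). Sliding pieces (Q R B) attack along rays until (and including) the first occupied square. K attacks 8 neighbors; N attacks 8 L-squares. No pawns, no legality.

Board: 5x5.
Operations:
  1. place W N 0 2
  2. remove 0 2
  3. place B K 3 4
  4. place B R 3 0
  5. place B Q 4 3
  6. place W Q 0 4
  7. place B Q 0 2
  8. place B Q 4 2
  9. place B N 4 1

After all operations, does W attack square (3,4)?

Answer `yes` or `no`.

Op 1: place WN@(0,2)
Op 2: remove (0,2)
Op 3: place BK@(3,4)
Op 4: place BR@(3,0)
Op 5: place BQ@(4,3)
Op 6: place WQ@(0,4)
Op 7: place BQ@(0,2)
Op 8: place BQ@(4,2)
Op 9: place BN@(4,1)
Per-piece attacks for W:
  WQ@(0,4): attacks (0,3) (0,2) (1,4) (2,4) (3,4) (1,3) (2,2) (3,1) (4,0) [ray(0,-1) blocked at (0,2); ray(1,0) blocked at (3,4)]
W attacks (3,4): yes

Answer: yes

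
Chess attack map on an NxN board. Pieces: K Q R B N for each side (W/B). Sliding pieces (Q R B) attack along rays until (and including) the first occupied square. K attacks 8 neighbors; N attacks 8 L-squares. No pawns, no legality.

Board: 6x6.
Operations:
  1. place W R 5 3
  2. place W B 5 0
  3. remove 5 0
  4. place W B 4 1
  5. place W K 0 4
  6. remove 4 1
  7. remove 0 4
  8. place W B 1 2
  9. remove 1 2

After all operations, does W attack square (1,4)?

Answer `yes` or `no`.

Answer: no

Derivation:
Op 1: place WR@(5,3)
Op 2: place WB@(5,0)
Op 3: remove (5,0)
Op 4: place WB@(4,1)
Op 5: place WK@(0,4)
Op 6: remove (4,1)
Op 7: remove (0,4)
Op 8: place WB@(1,2)
Op 9: remove (1,2)
Per-piece attacks for W:
  WR@(5,3): attacks (5,4) (5,5) (5,2) (5,1) (5,0) (4,3) (3,3) (2,3) (1,3) (0,3)
W attacks (1,4): no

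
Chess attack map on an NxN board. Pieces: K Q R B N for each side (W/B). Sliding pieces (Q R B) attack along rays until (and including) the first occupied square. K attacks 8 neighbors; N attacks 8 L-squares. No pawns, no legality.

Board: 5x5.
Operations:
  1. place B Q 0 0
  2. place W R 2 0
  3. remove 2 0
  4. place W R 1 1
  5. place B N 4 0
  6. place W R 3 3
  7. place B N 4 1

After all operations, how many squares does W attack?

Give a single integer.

Answer: 14

Derivation:
Op 1: place BQ@(0,0)
Op 2: place WR@(2,0)
Op 3: remove (2,0)
Op 4: place WR@(1,1)
Op 5: place BN@(4,0)
Op 6: place WR@(3,3)
Op 7: place BN@(4,1)
Per-piece attacks for W:
  WR@(1,1): attacks (1,2) (1,3) (1,4) (1,0) (2,1) (3,1) (4,1) (0,1) [ray(1,0) blocked at (4,1)]
  WR@(3,3): attacks (3,4) (3,2) (3,1) (3,0) (4,3) (2,3) (1,3) (0,3)
Union (14 distinct): (0,1) (0,3) (1,0) (1,2) (1,3) (1,4) (2,1) (2,3) (3,0) (3,1) (3,2) (3,4) (4,1) (4,3)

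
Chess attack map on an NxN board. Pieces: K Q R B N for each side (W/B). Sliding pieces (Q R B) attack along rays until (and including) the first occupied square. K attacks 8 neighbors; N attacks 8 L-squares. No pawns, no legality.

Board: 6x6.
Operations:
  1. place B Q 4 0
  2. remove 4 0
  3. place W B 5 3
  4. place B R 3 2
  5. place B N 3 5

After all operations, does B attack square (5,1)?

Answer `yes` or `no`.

Answer: no

Derivation:
Op 1: place BQ@(4,0)
Op 2: remove (4,0)
Op 3: place WB@(5,3)
Op 4: place BR@(3,2)
Op 5: place BN@(3,5)
Per-piece attacks for B:
  BR@(3,2): attacks (3,3) (3,4) (3,5) (3,1) (3,0) (4,2) (5,2) (2,2) (1,2) (0,2) [ray(0,1) blocked at (3,5)]
  BN@(3,5): attacks (4,3) (5,4) (2,3) (1,4)
B attacks (5,1): no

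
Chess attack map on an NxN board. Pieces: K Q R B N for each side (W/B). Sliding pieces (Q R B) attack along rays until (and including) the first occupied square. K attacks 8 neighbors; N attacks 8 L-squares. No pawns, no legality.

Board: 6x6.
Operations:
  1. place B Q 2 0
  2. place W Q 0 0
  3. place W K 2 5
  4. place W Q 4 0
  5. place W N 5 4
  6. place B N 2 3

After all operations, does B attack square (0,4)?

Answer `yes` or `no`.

Op 1: place BQ@(2,0)
Op 2: place WQ@(0,0)
Op 3: place WK@(2,5)
Op 4: place WQ@(4,0)
Op 5: place WN@(5,4)
Op 6: place BN@(2,3)
Per-piece attacks for B:
  BQ@(2,0): attacks (2,1) (2,2) (2,3) (3,0) (4,0) (1,0) (0,0) (3,1) (4,2) (5,3) (1,1) (0,2) [ray(0,1) blocked at (2,3); ray(1,0) blocked at (4,0); ray(-1,0) blocked at (0,0)]
  BN@(2,3): attacks (3,5) (4,4) (1,5) (0,4) (3,1) (4,2) (1,1) (0,2)
B attacks (0,4): yes

Answer: yes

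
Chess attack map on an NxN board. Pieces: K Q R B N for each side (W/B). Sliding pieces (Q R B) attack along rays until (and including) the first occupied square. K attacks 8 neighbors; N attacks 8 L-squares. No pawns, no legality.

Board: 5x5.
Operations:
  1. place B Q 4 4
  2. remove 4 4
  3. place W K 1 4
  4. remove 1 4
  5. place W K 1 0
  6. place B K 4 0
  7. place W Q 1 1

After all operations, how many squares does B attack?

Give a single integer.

Op 1: place BQ@(4,4)
Op 2: remove (4,4)
Op 3: place WK@(1,4)
Op 4: remove (1,4)
Op 5: place WK@(1,0)
Op 6: place BK@(4,0)
Op 7: place WQ@(1,1)
Per-piece attacks for B:
  BK@(4,0): attacks (4,1) (3,0) (3,1)
Union (3 distinct): (3,0) (3,1) (4,1)

Answer: 3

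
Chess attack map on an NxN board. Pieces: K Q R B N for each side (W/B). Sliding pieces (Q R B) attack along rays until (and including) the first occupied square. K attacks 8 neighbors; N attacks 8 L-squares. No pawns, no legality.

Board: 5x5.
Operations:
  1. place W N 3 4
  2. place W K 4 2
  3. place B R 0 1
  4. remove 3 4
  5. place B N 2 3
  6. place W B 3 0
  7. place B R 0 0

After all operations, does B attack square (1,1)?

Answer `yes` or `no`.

Op 1: place WN@(3,4)
Op 2: place WK@(4,2)
Op 3: place BR@(0,1)
Op 4: remove (3,4)
Op 5: place BN@(2,3)
Op 6: place WB@(3,0)
Op 7: place BR@(0,0)
Per-piece attacks for B:
  BR@(0,0): attacks (0,1) (1,0) (2,0) (3,0) [ray(0,1) blocked at (0,1); ray(1,0) blocked at (3,0)]
  BR@(0,1): attacks (0,2) (0,3) (0,4) (0,0) (1,1) (2,1) (3,1) (4,1) [ray(0,-1) blocked at (0,0)]
  BN@(2,3): attacks (4,4) (0,4) (3,1) (4,2) (1,1) (0,2)
B attacks (1,1): yes

Answer: yes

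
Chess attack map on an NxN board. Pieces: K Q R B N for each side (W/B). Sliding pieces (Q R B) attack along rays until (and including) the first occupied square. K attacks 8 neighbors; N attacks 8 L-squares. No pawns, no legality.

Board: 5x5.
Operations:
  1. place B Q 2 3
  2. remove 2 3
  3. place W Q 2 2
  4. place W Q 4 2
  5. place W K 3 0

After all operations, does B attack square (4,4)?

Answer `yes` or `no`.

Answer: no

Derivation:
Op 1: place BQ@(2,3)
Op 2: remove (2,3)
Op 3: place WQ@(2,2)
Op 4: place WQ@(4,2)
Op 5: place WK@(3,0)
Per-piece attacks for B:
B attacks (4,4): no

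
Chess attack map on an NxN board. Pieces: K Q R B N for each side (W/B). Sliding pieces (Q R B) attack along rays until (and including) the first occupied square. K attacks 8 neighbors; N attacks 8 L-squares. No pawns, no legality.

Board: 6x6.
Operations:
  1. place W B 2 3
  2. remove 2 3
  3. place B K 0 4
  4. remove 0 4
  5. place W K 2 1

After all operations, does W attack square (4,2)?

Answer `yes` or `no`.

Op 1: place WB@(2,3)
Op 2: remove (2,3)
Op 3: place BK@(0,4)
Op 4: remove (0,4)
Op 5: place WK@(2,1)
Per-piece attacks for W:
  WK@(2,1): attacks (2,2) (2,0) (3,1) (1,1) (3,2) (3,0) (1,2) (1,0)
W attacks (4,2): no

Answer: no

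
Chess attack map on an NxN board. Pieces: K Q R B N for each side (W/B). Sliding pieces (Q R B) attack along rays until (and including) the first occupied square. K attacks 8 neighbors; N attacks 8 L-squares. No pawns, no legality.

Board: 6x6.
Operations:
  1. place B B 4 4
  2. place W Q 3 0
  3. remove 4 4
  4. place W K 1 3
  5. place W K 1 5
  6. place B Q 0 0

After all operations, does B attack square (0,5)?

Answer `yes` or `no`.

Answer: yes

Derivation:
Op 1: place BB@(4,4)
Op 2: place WQ@(3,0)
Op 3: remove (4,4)
Op 4: place WK@(1,3)
Op 5: place WK@(1,5)
Op 6: place BQ@(0,0)
Per-piece attacks for B:
  BQ@(0,0): attacks (0,1) (0,2) (0,3) (0,4) (0,5) (1,0) (2,0) (3,0) (1,1) (2,2) (3,3) (4,4) (5,5) [ray(1,0) blocked at (3,0)]
B attacks (0,5): yes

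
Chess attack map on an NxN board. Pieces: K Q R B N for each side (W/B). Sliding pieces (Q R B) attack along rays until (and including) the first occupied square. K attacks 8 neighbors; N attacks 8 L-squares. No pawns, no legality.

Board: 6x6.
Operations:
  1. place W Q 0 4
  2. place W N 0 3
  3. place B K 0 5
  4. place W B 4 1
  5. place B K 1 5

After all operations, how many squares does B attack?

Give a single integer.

Op 1: place WQ@(0,4)
Op 2: place WN@(0,3)
Op 3: place BK@(0,5)
Op 4: place WB@(4,1)
Op 5: place BK@(1,5)
Per-piece attacks for B:
  BK@(0,5): attacks (0,4) (1,5) (1,4)
  BK@(1,5): attacks (1,4) (2,5) (0,5) (2,4) (0,4)
Union (6 distinct): (0,4) (0,5) (1,4) (1,5) (2,4) (2,5)

Answer: 6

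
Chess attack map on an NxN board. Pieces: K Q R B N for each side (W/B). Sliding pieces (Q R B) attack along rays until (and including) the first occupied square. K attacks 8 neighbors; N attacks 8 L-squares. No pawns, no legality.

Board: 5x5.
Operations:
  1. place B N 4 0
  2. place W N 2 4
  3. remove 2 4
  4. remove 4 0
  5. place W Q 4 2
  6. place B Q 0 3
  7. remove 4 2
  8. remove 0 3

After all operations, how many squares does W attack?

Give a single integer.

Op 1: place BN@(4,0)
Op 2: place WN@(2,4)
Op 3: remove (2,4)
Op 4: remove (4,0)
Op 5: place WQ@(4,2)
Op 6: place BQ@(0,3)
Op 7: remove (4,2)
Op 8: remove (0,3)
Per-piece attacks for W:
Union (0 distinct): (none)

Answer: 0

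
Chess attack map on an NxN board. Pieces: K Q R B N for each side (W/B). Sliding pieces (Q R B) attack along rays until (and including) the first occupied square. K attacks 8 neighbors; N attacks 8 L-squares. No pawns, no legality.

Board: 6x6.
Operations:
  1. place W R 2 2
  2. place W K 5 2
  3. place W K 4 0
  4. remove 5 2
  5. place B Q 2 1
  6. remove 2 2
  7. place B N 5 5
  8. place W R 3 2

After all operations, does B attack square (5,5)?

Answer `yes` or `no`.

Answer: no

Derivation:
Op 1: place WR@(2,2)
Op 2: place WK@(5,2)
Op 3: place WK@(4,0)
Op 4: remove (5,2)
Op 5: place BQ@(2,1)
Op 6: remove (2,2)
Op 7: place BN@(5,5)
Op 8: place WR@(3,2)
Per-piece attacks for B:
  BQ@(2,1): attacks (2,2) (2,3) (2,4) (2,5) (2,0) (3,1) (4,1) (5,1) (1,1) (0,1) (3,2) (3,0) (1,2) (0,3) (1,0) [ray(1,1) blocked at (3,2)]
  BN@(5,5): attacks (4,3) (3,4)
B attacks (5,5): no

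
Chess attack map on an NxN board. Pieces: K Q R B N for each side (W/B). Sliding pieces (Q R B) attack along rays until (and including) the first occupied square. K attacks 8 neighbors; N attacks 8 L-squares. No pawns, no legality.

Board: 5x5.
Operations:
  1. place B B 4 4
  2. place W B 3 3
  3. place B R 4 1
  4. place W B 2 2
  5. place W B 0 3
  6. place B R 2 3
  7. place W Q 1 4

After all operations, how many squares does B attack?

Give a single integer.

Answer: 13

Derivation:
Op 1: place BB@(4,4)
Op 2: place WB@(3,3)
Op 3: place BR@(4,1)
Op 4: place WB@(2,2)
Op 5: place WB@(0,3)
Op 6: place BR@(2,3)
Op 7: place WQ@(1,4)
Per-piece attacks for B:
  BR@(2,3): attacks (2,4) (2,2) (3,3) (1,3) (0,3) [ray(0,-1) blocked at (2,2); ray(1,0) blocked at (3,3); ray(-1,0) blocked at (0,3)]
  BR@(4,1): attacks (4,2) (4,3) (4,4) (4,0) (3,1) (2,1) (1,1) (0,1) [ray(0,1) blocked at (4,4)]
  BB@(4,4): attacks (3,3) [ray(-1,-1) blocked at (3,3)]
Union (13 distinct): (0,1) (0,3) (1,1) (1,3) (2,1) (2,2) (2,4) (3,1) (3,3) (4,0) (4,2) (4,3) (4,4)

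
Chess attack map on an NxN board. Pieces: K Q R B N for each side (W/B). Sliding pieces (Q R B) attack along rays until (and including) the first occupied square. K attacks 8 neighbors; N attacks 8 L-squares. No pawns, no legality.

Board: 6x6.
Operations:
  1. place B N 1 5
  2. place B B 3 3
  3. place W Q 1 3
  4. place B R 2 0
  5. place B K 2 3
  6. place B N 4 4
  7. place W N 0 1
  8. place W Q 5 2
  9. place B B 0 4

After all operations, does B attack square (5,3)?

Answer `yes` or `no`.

Op 1: place BN@(1,5)
Op 2: place BB@(3,3)
Op 3: place WQ@(1,3)
Op 4: place BR@(2,0)
Op 5: place BK@(2,3)
Op 6: place BN@(4,4)
Op 7: place WN@(0,1)
Op 8: place WQ@(5,2)
Op 9: place BB@(0,4)
Per-piece attacks for B:
  BB@(0,4): attacks (1,5) (1,3) [ray(1,1) blocked at (1,5); ray(1,-1) blocked at (1,3)]
  BN@(1,5): attacks (2,3) (3,4) (0,3)
  BR@(2,0): attacks (2,1) (2,2) (2,3) (3,0) (4,0) (5,0) (1,0) (0,0) [ray(0,1) blocked at (2,3)]
  BK@(2,3): attacks (2,4) (2,2) (3,3) (1,3) (3,4) (3,2) (1,4) (1,2)
  BB@(3,3): attacks (4,4) (4,2) (5,1) (2,4) (1,5) (2,2) (1,1) (0,0) [ray(1,1) blocked at (4,4); ray(-1,1) blocked at (1,5)]
  BN@(4,4): attacks (2,5) (5,2) (3,2) (2,3)
B attacks (5,3): no

Answer: no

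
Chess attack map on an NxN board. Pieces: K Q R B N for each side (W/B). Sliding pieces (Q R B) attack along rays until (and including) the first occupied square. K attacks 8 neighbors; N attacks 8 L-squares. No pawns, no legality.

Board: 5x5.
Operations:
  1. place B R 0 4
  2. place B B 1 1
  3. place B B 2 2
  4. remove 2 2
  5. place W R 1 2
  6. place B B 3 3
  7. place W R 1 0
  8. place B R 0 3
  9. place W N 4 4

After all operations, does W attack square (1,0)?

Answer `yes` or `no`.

Op 1: place BR@(0,4)
Op 2: place BB@(1,1)
Op 3: place BB@(2,2)
Op 4: remove (2,2)
Op 5: place WR@(1,2)
Op 6: place BB@(3,3)
Op 7: place WR@(1,0)
Op 8: place BR@(0,3)
Op 9: place WN@(4,4)
Per-piece attacks for W:
  WR@(1,0): attacks (1,1) (2,0) (3,0) (4,0) (0,0) [ray(0,1) blocked at (1,1)]
  WR@(1,2): attacks (1,3) (1,4) (1,1) (2,2) (3,2) (4,2) (0,2) [ray(0,-1) blocked at (1,1)]
  WN@(4,4): attacks (3,2) (2,3)
W attacks (1,0): no

Answer: no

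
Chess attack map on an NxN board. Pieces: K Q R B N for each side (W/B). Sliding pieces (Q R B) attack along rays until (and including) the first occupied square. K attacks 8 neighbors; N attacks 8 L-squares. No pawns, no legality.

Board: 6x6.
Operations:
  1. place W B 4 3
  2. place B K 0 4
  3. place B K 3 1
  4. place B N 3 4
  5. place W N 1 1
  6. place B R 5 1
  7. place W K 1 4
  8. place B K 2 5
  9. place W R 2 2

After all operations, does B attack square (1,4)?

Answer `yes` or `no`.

Answer: yes

Derivation:
Op 1: place WB@(4,3)
Op 2: place BK@(0,4)
Op 3: place BK@(3,1)
Op 4: place BN@(3,4)
Op 5: place WN@(1,1)
Op 6: place BR@(5,1)
Op 7: place WK@(1,4)
Op 8: place BK@(2,5)
Op 9: place WR@(2,2)
Per-piece attacks for B:
  BK@(0,4): attacks (0,5) (0,3) (1,4) (1,5) (1,3)
  BK@(2,5): attacks (2,4) (3,5) (1,5) (3,4) (1,4)
  BK@(3,1): attacks (3,2) (3,0) (4,1) (2,1) (4,2) (4,0) (2,2) (2,0)
  BN@(3,4): attacks (5,5) (1,5) (4,2) (5,3) (2,2) (1,3)
  BR@(5,1): attacks (5,2) (5,3) (5,4) (5,5) (5,0) (4,1) (3,1) [ray(-1,0) blocked at (3,1)]
B attacks (1,4): yes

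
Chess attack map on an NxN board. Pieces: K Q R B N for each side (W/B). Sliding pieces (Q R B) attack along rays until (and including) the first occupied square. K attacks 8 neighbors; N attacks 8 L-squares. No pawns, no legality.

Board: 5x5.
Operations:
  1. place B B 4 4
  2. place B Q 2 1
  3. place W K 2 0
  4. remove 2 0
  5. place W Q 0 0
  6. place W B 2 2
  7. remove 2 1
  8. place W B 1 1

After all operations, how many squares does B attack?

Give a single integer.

Answer: 2

Derivation:
Op 1: place BB@(4,4)
Op 2: place BQ@(2,1)
Op 3: place WK@(2,0)
Op 4: remove (2,0)
Op 5: place WQ@(0,0)
Op 6: place WB@(2,2)
Op 7: remove (2,1)
Op 8: place WB@(1,1)
Per-piece attacks for B:
  BB@(4,4): attacks (3,3) (2,2) [ray(-1,-1) blocked at (2,2)]
Union (2 distinct): (2,2) (3,3)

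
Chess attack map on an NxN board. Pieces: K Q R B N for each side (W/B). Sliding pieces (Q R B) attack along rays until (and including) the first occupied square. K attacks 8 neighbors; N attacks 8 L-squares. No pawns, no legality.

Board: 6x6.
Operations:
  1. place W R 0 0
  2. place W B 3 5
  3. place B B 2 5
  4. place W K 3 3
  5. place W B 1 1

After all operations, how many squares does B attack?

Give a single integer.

Op 1: place WR@(0,0)
Op 2: place WB@(3,5)
Op 3: place BB@(2,5)
Op 4: place WK@(3,3)
Op 5: place WB@(1,1)
Per-piece attacks for B:
  BB@(2,5): attacks (3,4) (4,3) (5,2) (1,4) (0,3)
Union (5 distinct): (0,3) (1,4) (3,4) (4,3) (5,2)

Answer: 5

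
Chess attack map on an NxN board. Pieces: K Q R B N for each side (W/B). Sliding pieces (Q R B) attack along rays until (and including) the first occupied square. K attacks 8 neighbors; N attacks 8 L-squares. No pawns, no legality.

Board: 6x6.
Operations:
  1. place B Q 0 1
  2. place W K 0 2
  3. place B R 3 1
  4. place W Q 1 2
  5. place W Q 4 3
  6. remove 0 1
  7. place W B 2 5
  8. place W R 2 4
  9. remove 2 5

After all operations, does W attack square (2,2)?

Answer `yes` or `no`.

Answer: yes

Derivation:
Op 1: place BQ@(0,1)
Op 2: place WK@(0,2)
Op 3: place BR@(3,1)
Op 4: place WQ@(1,2)
Op 5: place WQ@(4,3)
Op 6: remove (0,1)
Op 7: place WB@(2,5)
Op 8: place WR@(2,4)
Op 9: remove (2,5)
Per-piece attacks for W:
  WK@(0,2): attacks (0,3) (0,1) (1,2) (1,3) (1,1)
  WQ@(1,2): attacks (1,3) (1,4) (1,5) (1,1) (1,0) (2,2) (3,2) (4,2) (5,2) (0,2) (2,3) (3,4) (4,5) (2,1) (3,0) (0,3) (0,1) [ray(-1,0) blocked at (0,2)]
  WR@(2,4): attacks (2,5) (2,3) (2,2) (2,1) (2,0) (3,4) (4,4) (5,4) (1,4) (0,4)
  WQ@(4,3): attacks (4,4) (4,5) (4,2) (4,1) (4,0) (5,3) (3,3) (2,3) (1,3) (0,3) (5,4) (5,2) (3,4) (2,5) (3,2) (2,1) (1,0)
W attacks (2,2): yes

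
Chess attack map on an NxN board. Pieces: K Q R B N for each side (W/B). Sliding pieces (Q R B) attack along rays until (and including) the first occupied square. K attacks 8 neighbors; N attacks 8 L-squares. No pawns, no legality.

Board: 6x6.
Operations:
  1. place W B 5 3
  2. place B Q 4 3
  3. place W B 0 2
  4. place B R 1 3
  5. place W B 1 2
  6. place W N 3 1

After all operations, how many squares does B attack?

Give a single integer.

Answer: 21

Derivation:
Op 1: place WB@(5,3)
Op 2: place BQ@(4,3)
Op 3: place WB@(0,2)
Op 4: place BR@(1,3)
Op 5: place WB@(1,2)
Op 6: place WN@(3,1)
Per-piece attacks for B:
  BR@(1,3): attacks (1,4) (1,5) (1,2) (2,3) (3,3) (4,3) (0,3) [ray(0,-1) blocked at (1,2); ray(1,0) blocked at (4,3)]
  BQ@(4,3): attacks (4,4) (4,5) (4,2) (4,1) (4,0) (5,3) (3,3) (2,3) (1,3) (5,4) (5,2) (3,4) (2,5) (3,2) (2,1) (1,0) [ray(1,0) blocked at (5,3); ray(-1,0) blocked at (1,3)]
Union (21 distinct): (0,3) (1,0) (1,2) (1,3) (1,4) (1,5) (2,1) (2,3) (2,5) (3,2) (3,3) (3,4) (4,0) (4,1) (4,2) (4,3) (4,4) (4,5) (5,2) (5,3) (5,4)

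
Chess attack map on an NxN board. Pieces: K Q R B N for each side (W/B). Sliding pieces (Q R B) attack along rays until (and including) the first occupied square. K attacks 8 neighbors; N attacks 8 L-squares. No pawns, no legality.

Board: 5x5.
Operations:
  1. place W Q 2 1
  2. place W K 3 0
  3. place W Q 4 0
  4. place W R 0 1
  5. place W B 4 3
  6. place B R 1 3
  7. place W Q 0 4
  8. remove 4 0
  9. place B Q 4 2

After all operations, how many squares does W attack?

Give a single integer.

Answer: 23

Derivation:
Op 1: place WQ@(2,1)
Op 2: place WK@(3,0)
Op 3: place WQ@(4,0)
Op 4: place WR@(0,1)
Op 5: place WB@(4,3)
Op 6: place BR@(1,3)
Op 7: place WQ@(0,4)
Op 8: remove (4,0)
Op 9: place BQ@(4,2)
Per-piece attacks for W:
  WR@(0,1): attacks (0,2) (0,3) (0,4) (0,0) (1,1) (2,1) [ray(0,1) blocked at (0,4); ray(1,0) blocked at (2,1)]
  WQ@(0,4): attacks (0,3) (0,2) (0,1) (1,4) (2,4) (3,4) (4,4) (1,3) [ray(0,-1) blocked at (0,1); ray(1,-1) blocked at (1,3)]
  WQ@(2,1): attacks (2,2) (2,3) (2,4) (2,0) (3,1) (4,1) (1,1) (0,1) (3,2) (4,3) (3,0) (1,2) (0,3) (1,0) [ray(-1,0) blocked at (0,1); ray(1,1) blocked at (4,3); ray(1,-1) blocked at (3,0)]
  WK@(3,0): attacks (3,1) (4,0) (2,0) (4,1) (2,1)
  WB@(4,3): attacks (3,4) (3,2) (2,1) [ray(-1,-1) blocked at (2,1)]
Union (23 distinct): (0,0) (0,1) (0,2) (0,3) (0,4) (1,0) (1,1) (1,2) (1,3) (1,4) (2,0) (2,1) (2,2) (2,3) (2,4) (3,0) (3,1) (3,2) (3,4) (4,0) (4,1) (4,3) (4,4)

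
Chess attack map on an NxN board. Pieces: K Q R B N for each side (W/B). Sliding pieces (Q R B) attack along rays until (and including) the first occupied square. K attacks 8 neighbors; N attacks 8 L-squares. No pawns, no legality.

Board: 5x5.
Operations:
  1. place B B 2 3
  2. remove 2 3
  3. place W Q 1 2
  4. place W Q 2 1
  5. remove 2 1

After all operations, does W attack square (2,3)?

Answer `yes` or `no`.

Op 1: place BB@(2,3)
Op 2: remove (2,3)
Op 3: place WQ@(1,2)
Op 4: place WQ@(2,1)
Op 5: remove (2,1)
Per-piece attacks for W:
  WQ@(1,2): attacks (1,3) (1,4) (1,1) (1,0) (2,2) (3,2) (4,2) (0,2) (2,3) (3,4) (2,1) (3,0) (0,3) (0,1)
W attacks (2,3): yes

Answer: yes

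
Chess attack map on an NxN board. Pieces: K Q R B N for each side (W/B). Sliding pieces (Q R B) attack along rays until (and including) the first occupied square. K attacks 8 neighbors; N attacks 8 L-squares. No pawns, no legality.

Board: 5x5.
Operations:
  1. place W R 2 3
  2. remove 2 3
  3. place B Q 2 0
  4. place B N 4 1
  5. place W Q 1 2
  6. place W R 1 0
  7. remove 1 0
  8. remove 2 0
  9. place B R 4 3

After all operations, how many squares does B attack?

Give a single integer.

Op 1: place WR@(2,3)
Op 2: remove (2,3)
Op 3: place BQ@(2,0)
Op 4: place BN@(4,1)
Op 5: place WQ@(1,2)
Op 6: place WR@(1,0)
Op 7: remove (1,0)
Op 8: remove (2,0)
Op 9: place BR@(4,3)
Per-piece attacks for B:
  BN@(4,1): attacks (3,3) (2,2) (2,0)
  BR@(4,3): attacks (4,4) (4,2) (4,1) (3,3) (2,3) (1,3) (0,3) [ray(0,-1) blocked at (4,1)]
Union (9 distinct): (0,3) (1,3) (2,0) (2,2) (2,3) (3,3) (4,1) (4,2) (4,4)

Answer: 9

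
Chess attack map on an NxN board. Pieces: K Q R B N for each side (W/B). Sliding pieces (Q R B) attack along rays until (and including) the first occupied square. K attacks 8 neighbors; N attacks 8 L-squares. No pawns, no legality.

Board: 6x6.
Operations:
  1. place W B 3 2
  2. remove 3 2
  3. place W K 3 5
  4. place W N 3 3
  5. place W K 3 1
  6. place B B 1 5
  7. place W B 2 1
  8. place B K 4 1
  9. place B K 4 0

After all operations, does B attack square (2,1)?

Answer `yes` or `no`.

Answer: no

Derivation:
Op 1: place WB@(3,2)
Op 2: remove (3,2)
Op 3: place WK@(3,5)
Op 4: place WN@(3,3)
Op 5: place WK@(3,1)
Op 6: place BB@(1,5)
Op 7: place WB@(2,1)
Op 8: place BK@(4,1)
Op 9: place BK@(4,0)
Per-piece attacks for B:
  BB@(1,5): attacks (2,4) (3,3) (0,4) [ray(1,-1) blocked at (3,3)]
  BK@(4,0): attacks (4,1) (5,0) (3,0) (5,1) (3,1)
  BK@(4,1): attacks (4,2) (4,0) (5,1) (3,1) (5,2) (5,0) (3,2) (3,0)
B attacks (2,1): no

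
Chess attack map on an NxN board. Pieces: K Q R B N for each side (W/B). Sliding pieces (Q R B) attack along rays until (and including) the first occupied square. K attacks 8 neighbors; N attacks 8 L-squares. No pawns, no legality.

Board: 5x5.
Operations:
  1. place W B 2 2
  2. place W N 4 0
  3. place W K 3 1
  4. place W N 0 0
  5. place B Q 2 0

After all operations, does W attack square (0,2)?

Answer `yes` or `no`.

Op 1: place WB@(2,2)
Op 2: place WN@(4,0)
Op 3: place WK@(3,1)
Op 4: place WN@(0,0)
Op 5: place BQ@(2,0)
Per-piece attacks for W:
  WN@(0,0): attacks (1,2) (2,1)
  WB@(2,2): attacks (3,3) (4,4) (3,1) (1,3) (0,4) (1,1) (0,0) [ray(1,-1) blocked at (3,1); ray(-1,-1) blocked at (0,0)]
  WK@(3,1): attacks (3,2) (3,0) (4,1) (2,1) (4,2) (4,0) (2,2) (2,0)
  WN@(4,0): attacks (3,2) (2,1)
W attacks (0,2): no

Answer: no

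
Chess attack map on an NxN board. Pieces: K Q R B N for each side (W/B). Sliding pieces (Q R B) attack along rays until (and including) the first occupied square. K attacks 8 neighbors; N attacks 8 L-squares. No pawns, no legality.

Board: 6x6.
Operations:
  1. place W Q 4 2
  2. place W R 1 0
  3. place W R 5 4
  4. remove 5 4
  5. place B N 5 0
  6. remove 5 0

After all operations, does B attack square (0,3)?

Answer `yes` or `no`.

Answer: no

Derivation:
Op 1: place WQ@(4,2)
Op 2: place WR@(1,0)
Op 3: place WR@(5,4)
Op 4: remove (5,4)
Op 5: place BN@(5,0)
Op 6: remove (5,0)
Per-piece attacks for B:
B attacks (0,3): no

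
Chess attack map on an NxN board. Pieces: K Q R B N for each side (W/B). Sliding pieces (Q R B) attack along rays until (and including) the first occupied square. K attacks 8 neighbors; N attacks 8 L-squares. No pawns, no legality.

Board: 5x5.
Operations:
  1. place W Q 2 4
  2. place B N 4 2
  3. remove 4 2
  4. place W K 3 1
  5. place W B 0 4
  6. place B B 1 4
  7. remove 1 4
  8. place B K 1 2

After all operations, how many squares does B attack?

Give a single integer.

Op 1: place WQ@(2,4)
Op 2: place BN@(4,2)
Op 3: remove (4,2)
Op 4: place WK@(3,1)
Op 5: place WB@(0,4)
Op 6: place BB@(1,4)
Op 7: remove (1,4)
Op 8: place BK@(1,2)
Per-piece attacks for B:
  BK@(1,2): attacks (1,3) (1,1) (2,2) (0,2) (2,3) (2,1) (0,3) (0,1)
Union (8 distinct): (0,1) (0,2) (0,3) (1,1) (1,3) (2,1) (2,2) (2,3)

Answer: 8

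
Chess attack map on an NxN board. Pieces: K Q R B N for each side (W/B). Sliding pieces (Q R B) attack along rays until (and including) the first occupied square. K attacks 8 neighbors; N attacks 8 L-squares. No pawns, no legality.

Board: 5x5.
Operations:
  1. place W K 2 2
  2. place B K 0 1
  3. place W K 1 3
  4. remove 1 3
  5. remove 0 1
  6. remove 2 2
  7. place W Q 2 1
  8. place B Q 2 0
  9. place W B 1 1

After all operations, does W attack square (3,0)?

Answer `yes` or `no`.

Answer: yes

Derivation:
Op 1: place WK@(2,2)
Op 2: place BK@(0,1)
Op 3: place WK@(1,3)
Op 4: remove (1,3)
Op 5: remove (0,1)
Op 6: remove (2,2)
Op 7: place WQ@(2,1)
Op 8: place BQ@(2,0)
Op 9: place WB@(1,1)
Per-piece attacks for W:
  WB@(1,1): attacks (2,2) (3,3) (4,4) (2,0) (0,2) (0,0) [ray(1,-1) blocked at (2,0)]
  WQ@(2,1): attacks (2,2) (2,3) (2,4) (2,0) (3,1) (4,1) (1,1) (3,2) (4,3) (3,0) (1,2) (0,3) (1,0) [ray(0,-1) blocked at (2,0); ray(-1,0) blocked at (1,1)]
W attacks (3,0): yes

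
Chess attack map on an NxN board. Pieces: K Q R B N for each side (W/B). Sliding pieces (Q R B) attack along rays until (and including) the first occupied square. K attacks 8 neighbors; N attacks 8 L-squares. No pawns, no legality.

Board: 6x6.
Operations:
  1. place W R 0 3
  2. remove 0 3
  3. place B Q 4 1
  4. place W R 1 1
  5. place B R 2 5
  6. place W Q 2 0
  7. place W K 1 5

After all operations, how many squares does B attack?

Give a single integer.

Op 1: place WR@(0,3)
Op 2: remove (0,3)
Op 3: place BQ@(4,1)
Op 4: place WR@(1,1)
Op 5: place BR@(2,5)
Op 6: place WQ@(2,0)
Op 7: place WK@(1,5)
Per-piece attacks for B:
  BR@(2,5): attacks (2,4) (2,3) (2,2) (2,1) (2,0) (3,5) (4,5) (5,5) (1,5) [ray(0,-1) blocked at (2,0); ray(-1,0) blocked at (1,5)]
  BQ@(4,1): attacks (4,2) (4,3) (4,4) (4,5) (4,0) (5,1) (3,1) (2,1) (1,1) (5,2) (5,0) (3,2) (2,3) (1,4) (0,5) (3,0) [ray(-1,0) blocked at (1,1)]
Union (22 distinct): (0,5) (1,1) (1,4) (1,5) (2,0) (2,1) (2,2) (2,3) (2,4) (3,0) (3,1) (3,2) (3,5) (4,0) (4,2) (4,3) (4,4) (4,5) (5,0) (5,1) (5,2) (5,5)

Answer: 22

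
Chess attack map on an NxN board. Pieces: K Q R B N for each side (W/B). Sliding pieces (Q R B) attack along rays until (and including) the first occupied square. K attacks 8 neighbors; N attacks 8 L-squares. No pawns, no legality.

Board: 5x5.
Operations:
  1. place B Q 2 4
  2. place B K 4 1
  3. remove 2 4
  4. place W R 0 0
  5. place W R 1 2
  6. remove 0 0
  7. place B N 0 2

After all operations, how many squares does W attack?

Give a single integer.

Op 1: place BQ@(2,4)
Op 2: place BK@(4,1)
Op 3: remove (2,4)
Op 4: place WR@(0,0)
Op 5: place WR@(1,2)
Op 6: remove (0,0)
Op 7: place BN@(0,2)
Per-piece attacks for W:
  WR@(1,2): attacks (1,3) (1,4) (1,1) (1,0) (2,2) (3,2) (4,2) (0,2) [ray(-1,0) blocked at (0,2)]
Union (8 distinct): (0,2) (1,0) (1,1) (1,3) (1,4) (2,2) (3,2) (4,2)

Answer: 8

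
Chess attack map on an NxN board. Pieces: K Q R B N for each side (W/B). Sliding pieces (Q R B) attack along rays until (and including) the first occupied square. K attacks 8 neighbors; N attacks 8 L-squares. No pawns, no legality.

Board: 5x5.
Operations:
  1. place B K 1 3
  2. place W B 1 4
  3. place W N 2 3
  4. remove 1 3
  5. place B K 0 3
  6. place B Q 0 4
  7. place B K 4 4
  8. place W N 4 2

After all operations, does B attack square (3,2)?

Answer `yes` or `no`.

Answer: no

Derivation:
Op 1: place BK@(1,3)
Op 2: place WB@(1,4)
Op 3: place WN@(2,3)
Op 4: remove (1,3)
Op 5: place BK@(0,3)
Op 6: place BQ@(0,4)
Op 7: place BK@(4,4)
Op 8: place WN@(4,2)
Per-piece attacks for B:
  BK@(0,3): attacks (0,4) (0,2) (1,3) (1,4) (1,2)
  BQ@(0,4): attacks (0,3) (1,4) (1,3) (2,2) (3,1) (4,0) [ray(0,-1) blocked at (0,3); ray(1,0) blocked at (1,4)]
  BK@(4,4): attacks (4,3) (3,4) (3,3)
B attacks (3,2): no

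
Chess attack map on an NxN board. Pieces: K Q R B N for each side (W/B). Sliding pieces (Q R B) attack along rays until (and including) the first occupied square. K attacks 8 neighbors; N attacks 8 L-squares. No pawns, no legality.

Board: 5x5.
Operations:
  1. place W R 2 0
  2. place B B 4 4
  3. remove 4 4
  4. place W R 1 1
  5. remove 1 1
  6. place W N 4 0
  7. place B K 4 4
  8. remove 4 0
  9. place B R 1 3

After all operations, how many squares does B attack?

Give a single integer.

Op 1: place WR@(2,0)
Op 2: place BB@(4,4)
Op 3: remove (4,4)
Op 4: place WR@(1,1)
Op 5: remove (1,1)
Op 6: place WN@(4,0)
Op 7: place BK@(4,4)
Op 8: remove (4,0)
Op 9: place BR@(1,3)
Per-piece attacks for B:
  BR@(1,3): attacks (1,4) (1,2) (1,1) (1,0) (2,3) (3,3) (4,3) (0,3)
  BK@(4,4): attacks (4,3) (3,4) (3,3)
Union (9 distinct): (0,3) (1,0) (1,1) (1,2) (1,4) (2,3) (3,3) (3,4) (4,3)

Answer: 9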